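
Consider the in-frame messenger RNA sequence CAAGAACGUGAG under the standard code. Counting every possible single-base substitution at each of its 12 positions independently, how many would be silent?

Codon 1 (CAA, Gln): 1 synonymous substitution.
Codon 2 (GAA, Glu): 1 synonymous substitution.
Codon 3 (CGU, Arg): 3 synonymous substitutions.
Codon 4 (GAG, Glu): 1 synonymous substitution.
Total: 1 + 1 + 3 + 1 = 6.

6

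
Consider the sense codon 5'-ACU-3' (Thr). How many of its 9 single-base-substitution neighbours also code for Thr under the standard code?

Position 1: none → 0 synonymous.
Position 2: none → 0 synonymous.
Position 3: ACC, ACA, ACG → 3 synonymous.
Total: 0 + 0 + 3 = 3.

3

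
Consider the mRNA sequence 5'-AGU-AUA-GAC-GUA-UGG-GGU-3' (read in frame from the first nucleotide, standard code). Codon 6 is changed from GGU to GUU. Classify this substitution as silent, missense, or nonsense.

missense

Position 17 falls in codon 6: GGU → Gly.
After the substitution the codon is GUU → Val.
Gly ≠ Val, so this is a missense mutation.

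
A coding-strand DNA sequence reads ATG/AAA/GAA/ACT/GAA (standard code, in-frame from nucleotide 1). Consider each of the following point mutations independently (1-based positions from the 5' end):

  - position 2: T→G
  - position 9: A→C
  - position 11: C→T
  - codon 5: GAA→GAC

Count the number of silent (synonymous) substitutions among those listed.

Codon 1: ATG (Met) → AGG (Arg) — missense.
Codon 3: GAA (Glu) → GAC (Asp) — missense.
Codon 4: ACT (Thr) → ATT (Ile) — missense.
Codon 5: GAA (Glu) → GAC (Asp) — missense.
Synonymous: 0 of 4.

0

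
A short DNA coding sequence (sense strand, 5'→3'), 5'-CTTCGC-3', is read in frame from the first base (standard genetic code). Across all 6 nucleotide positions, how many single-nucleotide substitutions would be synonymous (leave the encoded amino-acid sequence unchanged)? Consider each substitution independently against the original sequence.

6

Codon 1 (CTT, Leu): 3 synonymous substitutions.
Codon 2 (CGC, Arg): 3 synonymous substitutions.
Total: 3 + 3 = 6.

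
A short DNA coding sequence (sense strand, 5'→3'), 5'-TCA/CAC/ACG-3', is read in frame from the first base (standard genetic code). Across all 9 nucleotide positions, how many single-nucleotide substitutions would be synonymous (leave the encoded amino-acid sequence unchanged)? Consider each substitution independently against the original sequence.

Codon 1 (TCA, Ser): 3 synonymous substitutions.
Codon 2 (CAC, His): 1 synonymous substitution.
Codon 3 (ACG, Thr): 3 synonymous substitutions.
Total: 3 + 1 + 3 = 7.

7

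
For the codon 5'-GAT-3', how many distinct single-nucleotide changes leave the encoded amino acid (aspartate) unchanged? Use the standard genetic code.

1

Position 1: none → 0 synonymous.
Position 2: none → 0 synonymous.
Position 3: GAC → 1 synonymous.
Total: 0 + 0 + 1 = 1.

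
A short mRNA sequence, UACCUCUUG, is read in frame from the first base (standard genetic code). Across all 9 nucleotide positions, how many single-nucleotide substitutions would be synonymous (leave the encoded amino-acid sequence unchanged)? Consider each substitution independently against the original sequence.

6

Codon 1 (UAC, Tyr): 1 synonymous substitution.
Codon 2 (CUC, Leu): 3 synonymous substitutions.
Codon 3 (UUG, Leu): 2 synonymous substitutions.
Total: 1 + 3 + 2 = 6.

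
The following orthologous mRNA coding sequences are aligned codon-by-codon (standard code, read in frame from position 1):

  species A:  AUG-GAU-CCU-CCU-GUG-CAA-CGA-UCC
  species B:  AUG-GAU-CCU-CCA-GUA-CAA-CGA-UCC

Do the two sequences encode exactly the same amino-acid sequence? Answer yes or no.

yes

Codon 1: AUG Met / AUG Met — identical.
Codon 2: GAU Asp / GAU Asp — identical.
Codon 3: CCU Pro / CCU Pro — identical.
Codon 4: CCU Pro / CCA Pro — synonymous.
Codon 5: GUG Val / GUA Val — synonymous.
Codon 6: CAA Gln / CAA Gln — identical.
Codon 7: CGA Arg / CGA Arg — identical.
Codon 8: UCC Ser / UCC Ser — identical.
Nonsynonymous differences: 0 → same protein.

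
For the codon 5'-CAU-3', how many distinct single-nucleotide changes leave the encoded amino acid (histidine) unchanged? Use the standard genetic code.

Position 1: none → 0 synonymous.
Position 2: none → 0 synonymous.
Position 3: CAC → 1 synonymous.
Total: 0 + 0 + 1 = 1.

1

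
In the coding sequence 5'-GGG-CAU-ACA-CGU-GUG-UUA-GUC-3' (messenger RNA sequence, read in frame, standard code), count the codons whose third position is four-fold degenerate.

Codon 1 GGG (Gly): third position 4-fold.
Codon 2 CAU (His): third position 2-fold.
Codon 3 ACA (Thr): third position 4-fold.
Codon 4 CGU (Arg): third position 4-fold.
Codon 5 GUG (Val): third position 4-fold.
Codon 6 UUA (Leu): third position 2-fold.
Codon 7 GUC (Val): third position 4-fold.
Four-fold degenerate third positions: 5.

5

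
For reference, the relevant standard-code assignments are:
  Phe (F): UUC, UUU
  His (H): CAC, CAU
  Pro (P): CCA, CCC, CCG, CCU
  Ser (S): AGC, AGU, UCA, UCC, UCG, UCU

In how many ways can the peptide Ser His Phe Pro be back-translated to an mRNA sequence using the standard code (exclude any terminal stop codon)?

96

Ser: 6 codons.
His: 2 codons.
Phe: 2 codons.
Pro: 4 codons.
6 × 2 × 2 × 4 = 96.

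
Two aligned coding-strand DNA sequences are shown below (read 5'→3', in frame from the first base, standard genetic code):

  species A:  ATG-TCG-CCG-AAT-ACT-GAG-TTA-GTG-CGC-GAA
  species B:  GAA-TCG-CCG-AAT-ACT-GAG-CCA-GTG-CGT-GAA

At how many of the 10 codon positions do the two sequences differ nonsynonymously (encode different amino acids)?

Codon 1: ATG Met / GAA Glu — nonsynonymous.
Codon 2: TCG Ser / TCG Ser — identical.
Codon 3: CCG Pro / CCG Pro — identical.
Codon 4: AAT Asn / AAT Asn — identical.
Codon 5: ACT Thr / ACT Thr — identical.
Codon 6: GAG Glu / GAG Glu — identical.
Codon 7: TTA Leu / CCA Pro — nonsynonymous.
Codon 8: GTG Val / GTG Val — identical.
Codon 9: CGC Arg / CGT Arg — synonymous.
Codon 10: GAA Glu / GAA Glu — identical.
Nonsynonymous differences: 2.

2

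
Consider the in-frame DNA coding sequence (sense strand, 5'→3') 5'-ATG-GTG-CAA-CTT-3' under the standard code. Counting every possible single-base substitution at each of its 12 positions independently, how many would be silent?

Codon 1 (ATG, Met): 0 synonymous substitutions.
Codon 2 (GTG, Val): 3 synonymous substitutions.
Codon 3 (CAA, Gln): 1 synonymous substitution.
Codon 4 (CTT, Leu): 3 synonymous substitutions.
Total: 0 + 3 + 1 + 3 = 7.

7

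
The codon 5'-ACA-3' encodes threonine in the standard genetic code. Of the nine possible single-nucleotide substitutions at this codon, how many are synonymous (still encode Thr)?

3

Position 1: none → 0 synonymous.
Position 2: none → 0 synonymous.
Position 3: ACU, ACC, ACG → 3 synonymous.
Total: 0 + 0 + 3 = 3.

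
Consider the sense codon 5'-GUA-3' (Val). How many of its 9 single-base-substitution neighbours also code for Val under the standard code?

3

Position 1: none → 0 synonymous.
Position 2: none → 0 synonymous.
Position 3: GUU, GUC, GUG → 3 synonymous.
Total: 0 + 0 + 3 = 3.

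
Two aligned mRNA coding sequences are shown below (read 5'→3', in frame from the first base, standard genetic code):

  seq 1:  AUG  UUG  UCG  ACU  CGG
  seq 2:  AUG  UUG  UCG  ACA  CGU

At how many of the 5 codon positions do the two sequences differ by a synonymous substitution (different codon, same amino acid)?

Codon 1: AUG Met / AUG Met — identical.
Codon 2: UUG Leu / UUG Leu — identical.
Codon 3: UCG Ser / UCG Ser — identical.
Codon 4: ACU Thr / ACA Thr — synonymous.
Codon 5: CGG Arg / CGU Arg — synonymous.
Synonymous differences: 2.

2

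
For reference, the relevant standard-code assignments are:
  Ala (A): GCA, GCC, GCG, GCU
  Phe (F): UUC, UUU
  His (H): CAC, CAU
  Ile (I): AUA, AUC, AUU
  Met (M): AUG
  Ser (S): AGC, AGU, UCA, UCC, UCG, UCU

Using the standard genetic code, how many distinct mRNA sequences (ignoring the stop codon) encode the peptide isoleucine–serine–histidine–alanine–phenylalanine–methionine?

Ile: 3 codons.
Ser: 6 codons.
His: 2 codons.
Ala: 4 codons.
Phe: 2 codons.
Met: 1 codon.
3 × 6 × 2 × 4 × 2 × 1 = 288.

288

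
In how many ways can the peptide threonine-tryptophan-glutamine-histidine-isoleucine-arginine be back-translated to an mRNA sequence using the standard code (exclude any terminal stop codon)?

Thr: 4 codons.
Trp: 1 codon.
Gln: 2 codons.
His: 2 codons.
Ile: 3 codons.
Arg: 6 codons.
4 × 1 × 2 × 2 × 3 × 6 = 288.

288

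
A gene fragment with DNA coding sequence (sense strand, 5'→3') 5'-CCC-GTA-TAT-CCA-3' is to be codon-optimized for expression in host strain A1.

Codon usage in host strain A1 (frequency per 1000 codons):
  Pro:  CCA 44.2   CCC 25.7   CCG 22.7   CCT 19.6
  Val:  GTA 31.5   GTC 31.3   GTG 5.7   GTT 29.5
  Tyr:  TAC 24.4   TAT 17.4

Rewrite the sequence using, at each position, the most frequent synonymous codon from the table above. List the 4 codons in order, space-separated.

CCA GTA TAC CCA

Codon 1 (Pro): best is CCA at 44.2.
Codon 2 (Val): best is GTA at 31.5.
Codon 3 (Tyr): best is TAC at 24.4.
Codon 4 (Pro): best is CCA at 44.2.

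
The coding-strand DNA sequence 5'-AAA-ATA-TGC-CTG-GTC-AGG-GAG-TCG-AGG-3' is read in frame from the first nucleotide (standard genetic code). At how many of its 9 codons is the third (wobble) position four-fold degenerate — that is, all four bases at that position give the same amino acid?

3

Codon 1 AAA (Lys): third position 2-fold.
Codon 2 ATA (Ile): third position 3-fold.
Codon 3 TGC (Cys): third position 2-fold.
Codon 4 CTG (Leu): third position 4-fold.
Codon 5 GTC (Val): third position 4-fold.
Codon 6 AGG (Arg): third position 2-fold.
Codon 7 GAG (Glu): third position 2-fold.
Codon 8 TCG (Ser): third position 4-fold.
Codon 9 AGG (Arg): third position 2-fold.
Four-fold degenerate third positions: 3.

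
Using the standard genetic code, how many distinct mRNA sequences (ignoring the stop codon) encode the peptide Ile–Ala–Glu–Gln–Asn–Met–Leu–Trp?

Ile: 3 codons.
Ala: 4 codons.
Glu: 2 codons.
Gln: 2 codons.
Asn: 2 codons.
Met: 1 codon.
Leu: 6 codons.
Trp: 1 codon.
3 × 4 × 2 × 2 × 2 × 1 × 6 × 1 = 576.

576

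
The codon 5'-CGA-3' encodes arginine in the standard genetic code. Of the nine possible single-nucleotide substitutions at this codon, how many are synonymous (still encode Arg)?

Position 1: AGA → 1 synonymous.
Position 2: none → 0 synonymous.
Position 3: CGU, CGC, CGG → 3 synonymous.
Total: 1 + 0 + 3 = 4.

4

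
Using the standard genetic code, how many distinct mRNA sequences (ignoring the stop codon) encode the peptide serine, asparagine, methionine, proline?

Ser: 6 codons.
Asn: 2 codons.
Met: 1 codon.
Pro: 4 codons.
6 × 2 × 1 × 4 = 48.

48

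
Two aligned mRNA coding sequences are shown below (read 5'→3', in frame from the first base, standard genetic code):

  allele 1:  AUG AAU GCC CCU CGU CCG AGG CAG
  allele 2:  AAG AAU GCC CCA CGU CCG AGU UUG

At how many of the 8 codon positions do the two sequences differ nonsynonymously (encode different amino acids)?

Codon 1: AUG Met / AAG Lys — nonsynonymous.
Codon 2: AAU Asn / AAU Asn — identical.
Codon 3: GCC Ala / GCC Ala — identical.
Codon 4: CCU Pro / CCA Pro — synonymous.
Codon 5: CGU Arg / CGU Arg — identical.
Codon 6: CCG Pro / CCG Pro — identical.
Codon 7: AGG Arg / AGU Ser — nonsynonymous.
Codon 8: CAG Gln / UUG Leu — nonsynonymous.
Nonsynonymous differences: 3.

3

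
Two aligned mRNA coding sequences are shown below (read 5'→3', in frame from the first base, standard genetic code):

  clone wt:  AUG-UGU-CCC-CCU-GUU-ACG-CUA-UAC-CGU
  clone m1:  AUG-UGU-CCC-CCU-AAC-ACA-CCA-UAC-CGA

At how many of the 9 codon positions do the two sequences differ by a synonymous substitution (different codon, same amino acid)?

2

Codon 1: AUG Met / AUG Met — identical.
Codon 2: UGU Cys / UGU Cys — identical.
Codon 3: CCC Pro / CCC Pro — identical.
Codon 4: CCU Pro / CCU Pro — identical.
Codon 5: GUU Val / AAC Asn — nonsynonymous.
Codon 6: ACG Thr / ACA Thr — synonymous.
Codon 7: CUA Leu / CCA Pro — nonsynonymous.
Codon 8: UAC Tyr / UAC Tyr — identical.
Codon 9: CGU Arg / CGA Arg — synonymous.
Synonymous differences: 2.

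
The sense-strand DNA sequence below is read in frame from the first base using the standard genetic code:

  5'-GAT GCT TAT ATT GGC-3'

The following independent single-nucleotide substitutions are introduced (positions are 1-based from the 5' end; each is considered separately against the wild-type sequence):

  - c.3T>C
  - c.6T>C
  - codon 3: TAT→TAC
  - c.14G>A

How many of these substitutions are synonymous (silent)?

3

Codon 1: GAT (Asp) → GAC (Asp) — synonymous.
Codon 2: GCT (Ala) → GCC (Ala) — synonymous.
Codon 3: TAT (Tyr) → TAC (Tyr) — synonymous.
Codon 5: GGC (Gly) → GAC (Asp) — missense.
Synonymous: 3 of 4.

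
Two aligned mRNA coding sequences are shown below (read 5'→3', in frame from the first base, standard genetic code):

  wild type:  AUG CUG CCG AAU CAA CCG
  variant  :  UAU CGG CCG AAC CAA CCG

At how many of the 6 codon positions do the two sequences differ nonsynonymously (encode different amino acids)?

Codon 1: AUG Met / UAU Tyr — nonsynonymous.
Codon 2: CUG Leu / CGG Arg — nonsynonymous.
Codon 3: CCG Pro / CCG Pro — identical.
Codon 4: AAU Asn / AAC Asn — synonymous.
Codon 5: CAA Gln / CAA Gln — identical.
Codon 6: CCG Pro / CCG Pro — identical.
Nonsynonymous differences: 2.

2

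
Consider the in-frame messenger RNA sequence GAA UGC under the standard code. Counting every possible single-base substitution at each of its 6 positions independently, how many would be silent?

2

Codon 1 (GAA, Glu): 1 synonymous substitution.
Codon 2 (UGC, Cys): 1 synonymous substitution.
Total: 1 + 1 = 2.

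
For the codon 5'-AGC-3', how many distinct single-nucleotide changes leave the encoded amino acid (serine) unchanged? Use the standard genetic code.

Position 1: none → 0 synonymous.
Position 2: none → 0 synonymous.
Position 3: AGU → 1 synonymous.
Total: 0 + 0 + 1 = 1.

1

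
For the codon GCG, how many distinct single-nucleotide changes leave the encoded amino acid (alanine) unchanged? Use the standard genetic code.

Position 1: none → 0 synonymous.
Position 2: none → 0 synonymous.
Position 3: GCT, GCC, GCA → 3 synonymous.
Total: 0 + 0 + 3 = 3.

3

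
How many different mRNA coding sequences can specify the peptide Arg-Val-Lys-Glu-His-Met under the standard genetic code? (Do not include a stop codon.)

Arg: 6 codons.
Val: 4 codons.
Lys: 2 codons.
Glu: 2 codons.
His: 2 codons.
Met: 1 codon.
6 × 4 × 2 × 2 × 2 × 1 = 192.

192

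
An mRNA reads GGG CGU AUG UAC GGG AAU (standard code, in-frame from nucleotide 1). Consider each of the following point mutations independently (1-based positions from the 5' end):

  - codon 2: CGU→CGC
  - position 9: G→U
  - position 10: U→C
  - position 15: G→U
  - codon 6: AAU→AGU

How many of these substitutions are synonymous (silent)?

Codon 2: CGU (Arg) → CGC (Arg) — synonymous.
Codon 3: AUG (Met) → AUU (Ile) — missense.
Codon 4: UAC (Tyr) → CAC (His) — missense.
Codon 5: GGG (Gly) → GGU (Gly) — synonymous.
Codon 6: AAU (Asn) → AGU (Ser) — missense.
Synonymous: 2 of 5.

2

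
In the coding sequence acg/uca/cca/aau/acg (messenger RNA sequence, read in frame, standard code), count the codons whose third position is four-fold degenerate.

Codon 1 ACG (Thr): third position 4-fold.
Codon 2 UCA (Ser): third position 4-fold.
Codon 3 CCA (Pro): third position 4-fold.
Codon 4 AAU (Asn): third position 2-fold.
Codon 5 ACG (Thr): third position 4-fold.
Four-fold degenerate third positions: 4.

4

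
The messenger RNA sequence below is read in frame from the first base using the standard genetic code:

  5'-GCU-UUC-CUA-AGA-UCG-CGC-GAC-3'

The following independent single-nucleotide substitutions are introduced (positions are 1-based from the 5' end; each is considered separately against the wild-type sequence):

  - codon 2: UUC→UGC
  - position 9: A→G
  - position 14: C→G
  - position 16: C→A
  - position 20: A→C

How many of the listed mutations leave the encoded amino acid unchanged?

1

Codon 2: UUC (Phe) → UGC (Cys) — missense.
Codon 3: CUA (Leu) → CUG (Leu) — synonymous.
Codon 5: UCG (Ser) → UGG (Trp) — missense.
Codon 6: CGC (Arg) → AGC (Ser) — missense.
Codon 7: GAC (Asp) → GCC (Ala) — missense.
Synonymous: 1 of 5.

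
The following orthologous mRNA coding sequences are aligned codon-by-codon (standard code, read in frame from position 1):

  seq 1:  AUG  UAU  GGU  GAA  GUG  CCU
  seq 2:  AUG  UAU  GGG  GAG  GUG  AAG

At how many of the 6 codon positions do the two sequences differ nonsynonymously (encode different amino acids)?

Codon 1: AUG Met / AUG Met — identical.
Codon 2: UAU Tyr / UAU Tyr — identical.
Codon 3: GGU Gly / GGG Gly — synonymous.
Codon 4: GAA Glu / GAG Glu — synonymous.
Codon 5: GUG Val / GUG Val — identical.
Codon 6: CCU Pro / AAG Lys — nonsynonymous.
Nonsynonymous differences: 1.

1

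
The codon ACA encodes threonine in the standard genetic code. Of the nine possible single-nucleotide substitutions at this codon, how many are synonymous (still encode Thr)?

3

Position 1: none → 0 synonymous.
Position 2: none → 0 synonymous.
Position 3: ACU, ACC, ACG → 3 synonymous.
Total: 0 + 0 + 3 = 3.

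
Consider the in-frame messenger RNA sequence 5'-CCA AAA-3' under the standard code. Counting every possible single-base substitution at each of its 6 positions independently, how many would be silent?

4

Codon 1 (CCA, Pro): 3 synonymous substitutions.
Codon 2 (AAA, Lys): 1 synonymous substitution.
Total: 3 + 1 = 4.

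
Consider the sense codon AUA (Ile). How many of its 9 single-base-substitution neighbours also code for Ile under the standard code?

Position 1: none → 0 synonymous.
Position 2: none → 0 synonymous.
Position 3: AUU, AUC → 2 synonymous.
Total: 0 + 0 + 2 = 2.

2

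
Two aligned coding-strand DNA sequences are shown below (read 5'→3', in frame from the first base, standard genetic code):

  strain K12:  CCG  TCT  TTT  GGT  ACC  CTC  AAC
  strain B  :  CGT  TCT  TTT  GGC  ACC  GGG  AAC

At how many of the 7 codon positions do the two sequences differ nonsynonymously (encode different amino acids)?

2

Codon 1: CCG Pro / CGT Arg — nonsynonymous.
Codon 2: TCT Ser / TCT Ser — identical.
Codon 3: TTT Phe / TTT Phe — identical.
Codon 4: GGT Gly / GGC Gly — synonymous.
Codon 5: ACC Thr / ACC Thr — identical.
Codon 6: CTC Leu / GGG Gly — nonsynonymous.
Codon 7: AAC Asn / AAC Asn — identical.
Nonsynonymous differences: 2.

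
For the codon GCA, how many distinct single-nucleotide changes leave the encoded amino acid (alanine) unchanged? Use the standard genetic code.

3

Position 1: none → 0 synonymous.
Position 2: none → 0 synonymous.
Position 3: GCU, GCC, GCG → 3 synonymous.
Total: 0 + 0 + 3 = 3.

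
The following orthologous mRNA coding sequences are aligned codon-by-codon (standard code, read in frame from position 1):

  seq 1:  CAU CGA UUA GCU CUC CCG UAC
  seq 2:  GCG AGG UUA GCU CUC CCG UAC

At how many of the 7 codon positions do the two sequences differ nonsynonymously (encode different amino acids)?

Codon 1: CAU His / GCG Ala — nonsynonymous.
Codon 2: CGA Arg / AGG Arg — synonymous.
Codon 3: UUA Leu / UUA Leu — identical.
Codon 4: GCU Ala / GCU Ala — identical.
Codon 5: CUC Leu / CUC Leu — identical.
Codon 6: CCG Pro / CCG Pro — identical.
Codon 7: UAC Tyr / UAC Tyr — identical.
Nonsynonymous differences: 1.

1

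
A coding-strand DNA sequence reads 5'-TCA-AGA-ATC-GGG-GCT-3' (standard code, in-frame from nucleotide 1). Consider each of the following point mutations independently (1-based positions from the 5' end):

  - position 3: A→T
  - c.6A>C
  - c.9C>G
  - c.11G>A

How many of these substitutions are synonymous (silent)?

Codon 1: TCA (Ser) → TCT (Ser) — synonymous.
Codon 2: AGA (Arg) → AGC (Ser) — missense.
Codon 3: ATC (Ile) → ATG (Met) — missense.
Codon 4: GGG (Gly) → GAG (Glu) — missense.
Synonymous: 1 of 4.

1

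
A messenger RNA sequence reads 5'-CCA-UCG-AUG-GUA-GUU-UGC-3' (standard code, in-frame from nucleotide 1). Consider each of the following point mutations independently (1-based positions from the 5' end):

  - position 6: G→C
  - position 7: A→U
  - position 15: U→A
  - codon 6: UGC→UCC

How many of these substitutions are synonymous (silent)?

2

Codon 2: UCG (Ser) → UCC (Ser) — synonymous.
Codon 3: AUG (Met) → UUG (Leu) — missense.
Codon 5: GUU (Val) → GUA (Val) — synonymous.
Codon 6: UGC (Cys) → UCC (Ser) — missense.
Synonymous: 2 of 4.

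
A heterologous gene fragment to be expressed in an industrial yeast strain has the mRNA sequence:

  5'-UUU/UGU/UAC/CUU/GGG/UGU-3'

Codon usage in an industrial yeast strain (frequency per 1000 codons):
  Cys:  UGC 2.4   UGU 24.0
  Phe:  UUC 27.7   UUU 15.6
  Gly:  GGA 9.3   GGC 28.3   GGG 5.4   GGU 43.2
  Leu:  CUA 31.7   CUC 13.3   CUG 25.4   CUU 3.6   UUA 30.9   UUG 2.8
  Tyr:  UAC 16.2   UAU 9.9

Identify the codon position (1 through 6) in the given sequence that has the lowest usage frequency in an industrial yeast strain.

4

Codon 1 UUU (Phe): 15.6 per 1000.
Codon 2 UGU (Cys): 24.0 per 1000.
Codon 3 UAC (Tyr): 16.2 per 1000.
Codon 4 CUU (Leu): 3.6 per 1000.
Codon 5 GGG (Gly): 5.4 per 1000.
Codon 6 UGU (Cys): 24.0 per 1000.
Lowest frequency is 3.6 at codon 4.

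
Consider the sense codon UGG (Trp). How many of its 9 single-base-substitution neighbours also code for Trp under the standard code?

Position 1: none → 0 synonymous.
Position 2: none → 0 synonymous.
Position 3: none → 0 synonymous.
Total: 0 + 0 + 0 = 0.

0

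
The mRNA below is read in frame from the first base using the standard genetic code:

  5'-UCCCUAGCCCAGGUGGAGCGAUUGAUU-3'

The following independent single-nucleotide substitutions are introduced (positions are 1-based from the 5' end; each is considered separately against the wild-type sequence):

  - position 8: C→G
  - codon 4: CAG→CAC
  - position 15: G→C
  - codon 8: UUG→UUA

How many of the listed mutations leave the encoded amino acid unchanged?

2

Codon 3: GCC (Ala) → GGC (Gly) — missense.
Codon 4: CAG (Gln) → CAC (His) — missense.
Codon 5: GUG (Val) → GUC (Val) — synonymous.
Codon 8: UUG (Leu) → UUA (Leu) — synonymous.
Synonymous: 2 of 4.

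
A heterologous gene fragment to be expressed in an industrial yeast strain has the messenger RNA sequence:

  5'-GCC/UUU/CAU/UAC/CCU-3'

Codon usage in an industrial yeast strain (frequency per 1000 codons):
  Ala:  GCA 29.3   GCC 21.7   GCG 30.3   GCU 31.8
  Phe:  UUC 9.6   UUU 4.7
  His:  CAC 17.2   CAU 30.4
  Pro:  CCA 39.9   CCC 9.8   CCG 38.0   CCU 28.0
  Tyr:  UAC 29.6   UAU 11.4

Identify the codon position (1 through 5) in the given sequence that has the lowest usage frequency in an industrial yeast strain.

Codon 1 GCC (Ala): 21.7 per 1000.
Codon 2 UUU (Phe): 4.7 per 1000.
Codon 3 CAU (His): 30.4 per 1000.
Codon 4 UAC (Tyr): 29.6 per 1000.
Codon 5 CCU (Pro): 28.0 per 1000.
Lowest frequency is 4.7 at codon 2.

2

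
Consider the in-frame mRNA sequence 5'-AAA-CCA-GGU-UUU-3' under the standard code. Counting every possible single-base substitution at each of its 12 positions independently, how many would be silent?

8

Codon 1 (AAA, Lys): 1 synonymous substitution.
Codon 2 (CCA, Pro): 3 synonymous substitutions.
Codon 3 (GGU, Gly): 3 synonymous substitutions.
Codon 4 (UUU, Phe): 1 synonymous substitution.
Total: 1 + 3 + 3 + 1 = 8.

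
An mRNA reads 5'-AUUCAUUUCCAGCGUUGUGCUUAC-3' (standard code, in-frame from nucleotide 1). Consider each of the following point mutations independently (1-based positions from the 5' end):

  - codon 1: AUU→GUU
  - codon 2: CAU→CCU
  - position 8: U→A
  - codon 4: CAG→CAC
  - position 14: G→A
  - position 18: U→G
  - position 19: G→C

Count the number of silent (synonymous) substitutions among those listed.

Codon 1: AUU (Ile) → GUU (Val) — missense.
Codon 2: CAU (His) → CCU (Pro) — missense.
Codon 3: UUC (Phe) → UAC (Tyr) — missense.
Codon 4: CAG (Gln) → CAC (His) — missense.
Codon 5: CGU (Arg) → CAU (His) — missense.
Codon 6: UGU (Cys) → UGG (Trp) — missense.
Codon 7: GCU (Ala) → CCU (Pro) — missense.
Synonymous: 0 of 7.

0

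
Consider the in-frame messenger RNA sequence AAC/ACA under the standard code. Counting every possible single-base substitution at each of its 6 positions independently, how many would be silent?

Codon 1 (AAC, Asn): 1 synonymous substitution.
Codon 2 (ACA, Thr): 3 synonymous substitutions.
Total: 1 + 3 = 4.

4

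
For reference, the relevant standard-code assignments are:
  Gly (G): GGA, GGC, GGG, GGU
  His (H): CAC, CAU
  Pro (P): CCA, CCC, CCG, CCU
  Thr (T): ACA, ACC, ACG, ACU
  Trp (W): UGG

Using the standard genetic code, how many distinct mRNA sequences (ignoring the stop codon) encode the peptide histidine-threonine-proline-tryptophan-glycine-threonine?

His: 2 codons.
Thr: 4 codons.
Pro: 4 codons.
Trp: 1 codon.
Gly: 4 codons.
Thr: 4 codons.
2 × 4 × 4 × 1 × 4 × 4 = 512.

512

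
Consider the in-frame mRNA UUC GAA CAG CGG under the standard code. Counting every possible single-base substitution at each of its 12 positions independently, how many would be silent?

Codon 1 (UUC, Phe): 1 synonymous substitution.
Codon 2 (GAA, Glu): 1 synonymous substitution.
Codon 3 (CAG, Gln): 1 synonymous substitution.
Codon 4 (CGG, Arg): 4 synonymous substitutions.
Total: 1 + 1 + 1 + 4 = 7.

7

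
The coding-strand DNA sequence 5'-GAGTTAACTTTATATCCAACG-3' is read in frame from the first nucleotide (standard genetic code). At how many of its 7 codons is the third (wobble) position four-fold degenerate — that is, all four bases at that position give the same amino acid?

3

Codon 1 GAG (Glu): third position 2-fold.
Codon 2 TTA (Leu): third position 2-fold.
Codon 3 ACT (Thr): third position 4-fold.
Codon 4 TTA (Leu): third position 2-fold.
Codon 5 TAT (Tyr): third position 2-fold.
Codon 6 CCA (Pro): third position 4-fold.
Codon 7 ACG (Thr): third position 4-fold.
Four-fold degenerate third positions: 3.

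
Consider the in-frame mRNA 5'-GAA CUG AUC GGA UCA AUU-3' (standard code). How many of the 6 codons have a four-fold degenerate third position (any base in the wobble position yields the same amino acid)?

Codon 1 GAA (Glu): third position 2-fold.
Codon 2 CUG (Leu): third position 4-fold.
Codon 3 AUC (Ile): third position 3-fold.
Codon 4 GGA (Gly): third position 4-fold.
Codon 5 UCA (Ser): third position 4-fold.
Codon 6 AUU (Ile): third position 3-fold.
Four-fold degenerate third positions: 3.

3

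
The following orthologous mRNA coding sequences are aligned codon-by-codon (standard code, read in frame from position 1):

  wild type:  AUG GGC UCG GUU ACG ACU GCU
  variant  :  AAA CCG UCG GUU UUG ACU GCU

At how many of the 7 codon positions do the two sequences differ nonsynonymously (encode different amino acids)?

3

Codon 1: AUG Met / AAA Lys — nonsynonymous.
Codon 2: GGC Gly / CCG Pro — nonsynonymous.
Codon 3: UCG Ser / UCG Ser — identical.
Codon 4: GUU Val / GUU Val — identical.
Codon 5: ACG Thr / UUG Leu — nonsynonymous.
Codon 6: ACU Thr / ACU Thr — identical.
Codon 7: GCU Ala / GCU Ala — identical.
Nonsynonymous differences: 3.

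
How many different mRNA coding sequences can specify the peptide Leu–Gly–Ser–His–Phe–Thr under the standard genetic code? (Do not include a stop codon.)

Leu: 6 codons.
Gly: 4 codons.
Ser: 6 codons.
His: 2 codons.
Phe: 2 codons.
Thr: 4 codons.
6 × 4 × 6 × 2 × 2 × 4 = 2304.

2304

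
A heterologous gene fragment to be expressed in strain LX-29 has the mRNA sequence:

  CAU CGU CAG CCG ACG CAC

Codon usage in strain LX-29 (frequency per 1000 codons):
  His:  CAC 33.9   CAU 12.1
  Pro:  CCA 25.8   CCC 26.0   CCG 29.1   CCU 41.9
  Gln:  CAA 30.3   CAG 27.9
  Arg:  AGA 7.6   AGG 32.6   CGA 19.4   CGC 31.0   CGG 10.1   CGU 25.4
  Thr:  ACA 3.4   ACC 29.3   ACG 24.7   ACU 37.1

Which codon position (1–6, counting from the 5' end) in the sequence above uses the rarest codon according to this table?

1

Codon 1 CAU (His): 12.1 per 1000.
Codon 2 CGU (Arg): 25.4 per 1000.
Codon 3 CAG (Gln): 27.9 per 1000.
Codon 4 CCG (Pro): 29.1 per 1000.
Codon 5 ACG (Thr): 24.7 per 1000.
Codon 6 CAC (His): 33.9 per 1000.
Lowest frequency is 12.1 at codon 1.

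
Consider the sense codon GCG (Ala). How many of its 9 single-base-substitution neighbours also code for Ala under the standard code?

3

Position 1: none → 0 synonymous.
Position 2: none → 0 synonymous.
Position 3: GCT, GCC, GCA → 3 synonymous.
Total: 0 + 0 + 3 = 3.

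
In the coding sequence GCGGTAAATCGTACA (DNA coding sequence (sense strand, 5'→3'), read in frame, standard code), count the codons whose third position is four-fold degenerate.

Codon 1 GCG (Ala): third position 4-fold.
Codon 2 GTA (Val): third position 4-fold.
Codon 3 AAT (Asn): third position 2-fold.
Codon 4 CGT (Arg): third position 4-fold.
Codon 5 ACA (Thr): third position 4-fold.
Four-fold degenerate third positions: 4.

4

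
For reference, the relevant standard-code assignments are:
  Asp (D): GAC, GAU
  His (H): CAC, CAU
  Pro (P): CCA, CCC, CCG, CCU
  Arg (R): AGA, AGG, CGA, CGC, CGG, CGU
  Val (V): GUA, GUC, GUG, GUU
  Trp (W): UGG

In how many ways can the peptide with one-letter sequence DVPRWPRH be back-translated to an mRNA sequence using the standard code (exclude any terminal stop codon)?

9216

Asp: 2 codons.
Val: 4 codons.
Pro: 4 codons.
Arg: 6 codons.
Trp: 1 codon.
Pro: 4 codons.
Arg: 6 codons.
His: 2 codons.
2 × 4 × 4 × 6 × 1 × 4 × 6 × 2 = 9216.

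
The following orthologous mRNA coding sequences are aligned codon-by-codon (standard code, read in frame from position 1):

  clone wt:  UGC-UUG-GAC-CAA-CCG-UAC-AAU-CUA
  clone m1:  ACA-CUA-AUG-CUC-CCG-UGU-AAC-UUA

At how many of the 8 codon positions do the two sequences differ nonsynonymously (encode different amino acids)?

Codon 1: UGC Cys / ACA Thr — nonsynonymous.
Codon 2: UUG Leu / CUA Leu — synonymous.
Codon 3: GAC Asp / AUG Met — nonsynonymous.
Codon 4: CAA Gln / CUC Leu — nonsynonymous.
Codon 5: CCG Pro / CCG Pro — identical.
Codon 6: UAC Tyr / UGU Cys — nonsynonymous.
Codon 7: AAU Asn / AAC Asn — synonymous.
Codon 8: CUA Leu / UUA Leu — synonymous.
Nonsynonymous differences: 4.

4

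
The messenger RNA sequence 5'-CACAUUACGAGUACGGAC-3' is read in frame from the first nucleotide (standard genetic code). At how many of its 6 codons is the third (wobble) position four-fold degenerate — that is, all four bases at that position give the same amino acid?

Codon 1 CAC (His): third position 2-fold.
Codon 2 AUU (Ile): third position 3-fold.
Codon 3 ACG (Thr): third position 4-fold.
Codon 4 AGU (Ser): third position 2-fold.
Codon 5 ACG (Thr): third position 4-fold.
Codon 6 GAC (Asp): third position 2-fold.
Four-fold degenerate third positions: 2.

2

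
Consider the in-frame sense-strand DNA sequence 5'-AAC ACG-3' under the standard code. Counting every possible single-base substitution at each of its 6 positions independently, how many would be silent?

Codon 1 (AAC, Asn): 1 synonymous substitution.
Codon 2 (ACG, Thr): 3 synonymous substitutions.
Total: 1 + 3 = 4.

4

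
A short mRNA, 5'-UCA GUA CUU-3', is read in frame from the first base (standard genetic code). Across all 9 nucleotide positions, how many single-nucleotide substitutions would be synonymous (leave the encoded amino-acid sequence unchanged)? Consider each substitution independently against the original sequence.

9

Codon 1 (UCA, Ser): 3 synonymous substitutions.
Codon 2 (GUA, Val): 3 synonymous substitutions.
Codon 3 (CUU, Leu): 3 synonymous substitutions.
Total: 3 + 3 + 3 = 9.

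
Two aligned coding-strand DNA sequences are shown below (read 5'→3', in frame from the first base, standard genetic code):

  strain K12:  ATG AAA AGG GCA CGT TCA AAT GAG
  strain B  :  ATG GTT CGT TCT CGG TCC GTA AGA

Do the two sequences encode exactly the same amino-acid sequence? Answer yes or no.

Codon 1: ATG Met / ATG Met — identical.
Codon 2: AAA Lys / GTT Val — nonsynonymous.
Codon 3: AGG Arg / CGT Arg — synonymous.
Codon 4: GCA Ala / TCT Ser — nonsynonymous.
Codon 5: CGT Arg / CGG Arg — synonymous.
Codon 6: TCA Ser / TCC Ser — synonymous.
Codon 7: AAT Asn / GTA Val — nonsynonymous.
Codon 8: GAG Glu / AGA Arg — nonsynonymous.
Nonsynonymous differences: 4 → different protein.

no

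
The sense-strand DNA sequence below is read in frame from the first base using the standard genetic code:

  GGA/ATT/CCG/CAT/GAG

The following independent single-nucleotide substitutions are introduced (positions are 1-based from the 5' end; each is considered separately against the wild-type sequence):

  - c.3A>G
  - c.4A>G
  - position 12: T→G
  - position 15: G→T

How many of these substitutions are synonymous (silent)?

Codon 1: GGA (Gly) → GGG (Gly) — synonymous.
Codon 2: ATT (Ile) → GTT (Val) — missense.
Codon 4: CAT (His) → CAG (Gln) — missense.
Codon 5: GAG (Glu) → GAT (Asp) — missense.
Synonymous: 1 of 4.

1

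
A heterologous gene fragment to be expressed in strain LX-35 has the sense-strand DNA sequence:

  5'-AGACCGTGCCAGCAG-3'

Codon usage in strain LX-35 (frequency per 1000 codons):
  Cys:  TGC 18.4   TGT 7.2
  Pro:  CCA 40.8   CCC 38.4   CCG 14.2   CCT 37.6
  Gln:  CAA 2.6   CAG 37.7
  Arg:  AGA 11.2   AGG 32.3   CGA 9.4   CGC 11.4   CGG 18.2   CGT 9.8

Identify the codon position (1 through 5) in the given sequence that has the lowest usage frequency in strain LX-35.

1

Codon 1 AGA (Arg): 11.2 per 1000.
Codon 2 CCG (Pro): 14.2 per 1000.
Codon 3 TGC (Cys): 18.4 per 1000.
Codon 4 CAG (Gln): 37.7 per 1000.
Codon 5 CAG (Gln): 37.7 per 1000.
Lowest frequency is 11.2 at codon 1.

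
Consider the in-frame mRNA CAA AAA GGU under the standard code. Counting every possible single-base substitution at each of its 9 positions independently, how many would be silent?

Codon 1 (CAA, Gln): 1 synonymous substitution.
Codon 2 (AAA, Lys): 1 synonymous substitution.
Codon 3 (GGU, Gly): 3 synonymous substitutions.
Total: 1 + 1 + 3 = 5.

5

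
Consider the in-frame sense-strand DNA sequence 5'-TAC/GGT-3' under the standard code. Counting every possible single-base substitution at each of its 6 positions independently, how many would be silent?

Codon 1 (TAC, Tyr): 1 synonymous substitution.
Codon 2 (GGT, Gly): 3 synonymous substitutions.
Total: 1 + 3 = 4.

4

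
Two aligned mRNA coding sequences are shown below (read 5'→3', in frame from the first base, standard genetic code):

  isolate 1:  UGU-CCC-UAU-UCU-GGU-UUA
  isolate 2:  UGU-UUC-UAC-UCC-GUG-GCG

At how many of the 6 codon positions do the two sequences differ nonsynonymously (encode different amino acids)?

Codon 1: UGU Cys / UGU Cys — identical.
Codon 2: CCC Pro / UUC Phe — nonsynonymous.
Codon 3: UAU Tyr / UAC Tyr — synonymous.
Codon 4: UCU Ser / UCC Ser — synonymous.
Codon 5: GGU Gly / GUG Val — nonsynonymous.
Codon 6: UUA Leu / GCG Ala — nonsynonymous.
Nonsynonymous differences: 3.

3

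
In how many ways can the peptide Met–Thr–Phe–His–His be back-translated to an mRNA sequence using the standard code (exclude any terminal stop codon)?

32

Met: 1 codon.
Thr: 4 codons.
Phe: 2 codons.
His: 2 codons.
His: 2 codons.
1 × 4 × 2 × 2 × 2 = 32.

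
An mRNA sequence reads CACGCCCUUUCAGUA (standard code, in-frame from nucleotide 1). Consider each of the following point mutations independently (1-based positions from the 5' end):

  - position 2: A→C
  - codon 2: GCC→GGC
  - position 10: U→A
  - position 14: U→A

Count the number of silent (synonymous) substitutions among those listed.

0

Codon 1: CAC (His) → CCC (Pro) — missense.
Codon 2: GCC (Ala) → GGC (Gly) — missense.
Codon 4: UCA (Ser) → ACA (Thr) — missense.
Codon 5: GUA (Val) → GAA (Glu) — missense.
Synonymous: 0 of 4.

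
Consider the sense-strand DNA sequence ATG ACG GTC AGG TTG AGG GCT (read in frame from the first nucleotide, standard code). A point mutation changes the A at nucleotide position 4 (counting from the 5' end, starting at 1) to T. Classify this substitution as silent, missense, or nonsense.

missense

Position 4 falls in codon 2: ACG → Thr.
After the substitution the codon is TCG → Ser.
Thr ≠ Ser, so this is a missense mutation.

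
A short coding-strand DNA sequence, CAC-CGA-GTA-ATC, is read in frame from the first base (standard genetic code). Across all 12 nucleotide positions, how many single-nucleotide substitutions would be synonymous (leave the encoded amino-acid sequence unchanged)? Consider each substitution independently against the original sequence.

Codon 1 (CAC, His): 1 synonymous substitution.
Codon 2 (CGA, Arg): 4 synonymous substitutions.
Codon 3 (GTA, Val): 3 synonymous substitutions.
Codon 4 (ATC, Ile): 2 synonymous substitutions.
Total: 1 + 4 + 3 + 2 = 10.

10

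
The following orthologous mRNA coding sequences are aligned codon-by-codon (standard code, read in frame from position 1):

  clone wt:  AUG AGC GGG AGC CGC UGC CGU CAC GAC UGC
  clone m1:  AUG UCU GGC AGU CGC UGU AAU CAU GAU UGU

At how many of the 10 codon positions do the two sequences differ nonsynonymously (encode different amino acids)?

Codon 1: AUG Met / AUG Met — identical.
Codon 2: AGC Ser / UCU Ser — synonymous.
Codon 3: GGG Gly / GGC Gly — synonymous.
Codon 4: AGC Ser / AGU Ser — synonymous.
Codon 5: CGC Arg / CGC Arg — identical.
Codon 6: UGC Cys / UGU Cys — synonymous.
Codon 7: CGU Arg / AAU Asn — nonsynonymous.
Codon 8: CAC His / CAU His — synonymous.
Codon 9: GAC Asp / GAU Asp — synonymous.
Codon 10: UGC Cys / UGU Cys — synonymous.
Nonsynonymous differences: 1.

1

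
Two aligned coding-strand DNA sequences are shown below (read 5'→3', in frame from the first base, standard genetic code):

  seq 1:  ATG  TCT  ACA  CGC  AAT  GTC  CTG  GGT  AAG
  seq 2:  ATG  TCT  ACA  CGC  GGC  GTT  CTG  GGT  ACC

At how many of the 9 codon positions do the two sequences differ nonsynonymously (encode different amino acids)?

2

Codon 1: ATG Met / ATG Met — identical.
Codon 2: TCT Ser / TCT Ser — identical.
Codon 3: ACA Thr / ACA Thr — identical.
Codon 4: CGC Arg / CGC Arg — identical.
Codon 5: AAT Asn / GGC Gly — nonsynonymous.
Codon 6: GTC Val / GTT Val — synonymous.
Codon 7: CTG Leu / CTG Leu — identical.
Codon 8: GGT Gly / GGT Gly — identical.
Codon 9: AAG Lys / ACC Thr — nonsynonymous.
Nonsynonymous differences: 2.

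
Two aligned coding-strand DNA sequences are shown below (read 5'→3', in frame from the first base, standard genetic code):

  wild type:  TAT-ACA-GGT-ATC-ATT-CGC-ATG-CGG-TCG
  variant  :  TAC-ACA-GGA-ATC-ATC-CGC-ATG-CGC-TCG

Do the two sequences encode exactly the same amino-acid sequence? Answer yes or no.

Codon 1: TAT Tyr / TAC Tyr — synonymous.
Codon 2: ACA Thr / ACA Thr — identical.
Codon 3: GGT Gly / GGA Gly — synonymous.
Codon 4: ATC Ile / ATC Ile — identical.
Codon 5: ATT Ile / ATC Ile — synonymous.
Codon 6: CGC Arg / CGC Arg — identical.
Codon 7: ATG Met / ATG Met — identical.
Codon 8: CGG Arg / CGC Arg — synonymous.
Codon 9: TCG Ser / TCG Ser — identical.
Nonsynonymous differences: 0 → same protein.

yes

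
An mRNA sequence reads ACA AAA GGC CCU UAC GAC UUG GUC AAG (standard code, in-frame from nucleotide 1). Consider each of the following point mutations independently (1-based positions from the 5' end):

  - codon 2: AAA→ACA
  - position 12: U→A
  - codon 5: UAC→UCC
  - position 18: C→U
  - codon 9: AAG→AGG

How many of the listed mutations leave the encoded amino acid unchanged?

2

Codon 2: AAA (Lys) → ACA (Thr) — missense.
Codon 4: CCU (Pro) → CCA (Pro) — synonymous.
Codon 5: UAC (Tyr) → UCC (Ser) — missense.
Codon 6: GAC (Asp) → GAU (Asp) — synonymous.
Codon 9: AAG (Lys) → AGG (Arg) — missense.
Synonymous: 2 of 5.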